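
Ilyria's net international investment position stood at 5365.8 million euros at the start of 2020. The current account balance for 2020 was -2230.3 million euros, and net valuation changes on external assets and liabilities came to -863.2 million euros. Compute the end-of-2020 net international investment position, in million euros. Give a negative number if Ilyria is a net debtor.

2272.3

Change in NIIP = current account + net valuation change = -2230.3 + (-863.2) = -3093.5
End-of-year NIIP = 5365.8 + (-3093.5) = 2272.3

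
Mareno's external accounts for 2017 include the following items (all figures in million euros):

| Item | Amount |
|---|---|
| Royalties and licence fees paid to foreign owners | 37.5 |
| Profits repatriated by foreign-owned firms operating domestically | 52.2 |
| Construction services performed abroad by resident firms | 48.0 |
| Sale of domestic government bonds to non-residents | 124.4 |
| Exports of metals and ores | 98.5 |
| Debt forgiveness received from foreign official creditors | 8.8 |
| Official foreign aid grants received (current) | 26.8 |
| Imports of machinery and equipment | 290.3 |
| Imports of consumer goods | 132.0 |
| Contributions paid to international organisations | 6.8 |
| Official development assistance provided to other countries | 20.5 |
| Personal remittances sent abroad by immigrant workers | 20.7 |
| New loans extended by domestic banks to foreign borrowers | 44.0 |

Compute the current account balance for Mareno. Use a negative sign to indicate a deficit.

-386.7

Goods: -290.3 - 132.0 + 98.5 = -323.8
Services: 48.0 - 37.5 = 10.5
Primary income: -52.2
Secondary income: 26.8 - 6.8 - 20.5 - 20.7 = -21.2
Current account = (-323.8) + 10.5 + (-52.2) + (-21.2) = -386.7
(Excluded from the current account — financial account: sale of domestic government bonds to non-residents 124.4, new loans extended by domestic banks to foreign borrowers 44.0; capital account: debt forgiveness received from foreign official creditors 8.8.)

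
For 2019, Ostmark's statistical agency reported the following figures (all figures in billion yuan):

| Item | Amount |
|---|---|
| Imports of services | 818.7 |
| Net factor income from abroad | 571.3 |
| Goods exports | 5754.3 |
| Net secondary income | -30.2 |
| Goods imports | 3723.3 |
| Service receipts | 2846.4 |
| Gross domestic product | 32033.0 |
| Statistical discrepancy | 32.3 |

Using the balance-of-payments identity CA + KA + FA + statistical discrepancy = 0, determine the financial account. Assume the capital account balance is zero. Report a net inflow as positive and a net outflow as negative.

-4632.1

Goods balance = 5754.3 - 3723.3 = 2031.0
Services balance = 2846.4 - 818.7 = 2027.7
Trade balance (goods + services) = 2031.0 + 2027.7 = 4058.7
Net primary income = 571.3
Net secondary income = -30.2
Current account = 4058.7 + 571.3 + (-30.2) = 4599.8
Financial account = -(4599.8 + 32.3) = -4632.1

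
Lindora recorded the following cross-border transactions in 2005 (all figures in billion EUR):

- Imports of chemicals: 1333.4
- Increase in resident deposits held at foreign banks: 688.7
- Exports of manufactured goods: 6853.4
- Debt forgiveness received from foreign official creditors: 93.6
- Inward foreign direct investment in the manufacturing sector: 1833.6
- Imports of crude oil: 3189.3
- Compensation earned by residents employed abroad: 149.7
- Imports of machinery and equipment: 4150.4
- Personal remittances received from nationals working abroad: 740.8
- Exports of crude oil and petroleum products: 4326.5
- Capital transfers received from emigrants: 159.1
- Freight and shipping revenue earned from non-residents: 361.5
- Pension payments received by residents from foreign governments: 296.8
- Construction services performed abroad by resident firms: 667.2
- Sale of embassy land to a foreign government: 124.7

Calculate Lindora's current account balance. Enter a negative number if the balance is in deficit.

4722.8

Goods: 6853.4 - 1333.4 + 4326.5 - 4150.4 - 3189.3 = 2506.8
Services: 667.2 + 361.5 = 1028.7
Primary income: 149.7
Secondary income: 296.8 + 740.8 = 1037.6
Current account = 2506.8 + 1028.7 + 149.7 + 1037.6 = 4722.8
(Excluded from the current account — financial account: increase in resident deposits held at foreign banks 688.7, inward foreign direct investment in the manufacturing sector 1833.6; capital account: debt forgiveness received from foreign official creditors 93.6, capital transfers received from emigrants 159.1, sale of embassy land to a foreign government 124.7.)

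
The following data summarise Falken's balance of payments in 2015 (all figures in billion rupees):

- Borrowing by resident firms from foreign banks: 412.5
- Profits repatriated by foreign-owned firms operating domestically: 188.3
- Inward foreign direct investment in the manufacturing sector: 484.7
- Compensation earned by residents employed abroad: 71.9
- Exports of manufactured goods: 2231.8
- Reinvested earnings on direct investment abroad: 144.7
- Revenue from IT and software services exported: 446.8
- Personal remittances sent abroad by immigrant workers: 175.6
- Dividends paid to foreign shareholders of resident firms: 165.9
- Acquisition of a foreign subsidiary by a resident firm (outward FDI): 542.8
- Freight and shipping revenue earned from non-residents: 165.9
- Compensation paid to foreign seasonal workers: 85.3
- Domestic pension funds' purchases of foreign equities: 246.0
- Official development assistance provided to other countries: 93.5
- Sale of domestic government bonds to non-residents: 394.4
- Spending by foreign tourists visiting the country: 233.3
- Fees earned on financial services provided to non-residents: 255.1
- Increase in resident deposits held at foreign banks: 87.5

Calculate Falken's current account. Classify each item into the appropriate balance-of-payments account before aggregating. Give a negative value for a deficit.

Goods: 2231.8
Services: 233.3 + 165.9 + 446.8 + 255.1 = 1101.1
Primary income: 144.7 - 85.3 + 71.9 - 165.9 - 188.3 = -222.9
Secondary income: -93.5 - 175.6 = -269.1
Current account = 2231.8 + 1101.1 + (-222.9) + (-269.1) = 2840.9
(Excluded from the current account — financial account: borrowing by resident firms from foreign banks 412.5, inward foreign direct investment in the manufacturing sector 484.7, acquisition of a foreign subsidiary by a resident firm (outward FDI) 542.8, domestic pension funds' purchases of foreign equities 246.0, sale of domestic government bonds to non-residents 394.4, increase in resident deposits held at foreign banks 87.5.)

2840.9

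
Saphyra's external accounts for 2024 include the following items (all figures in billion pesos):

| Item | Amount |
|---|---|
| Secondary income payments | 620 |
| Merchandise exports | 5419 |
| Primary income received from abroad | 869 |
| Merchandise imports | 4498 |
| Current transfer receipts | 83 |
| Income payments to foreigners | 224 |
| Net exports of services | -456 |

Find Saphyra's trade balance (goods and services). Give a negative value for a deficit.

Goods balance = 5419 - 4498 = 921
Services balance = -456
Trade balance (goods + services) = 921 + (-456) = 465

465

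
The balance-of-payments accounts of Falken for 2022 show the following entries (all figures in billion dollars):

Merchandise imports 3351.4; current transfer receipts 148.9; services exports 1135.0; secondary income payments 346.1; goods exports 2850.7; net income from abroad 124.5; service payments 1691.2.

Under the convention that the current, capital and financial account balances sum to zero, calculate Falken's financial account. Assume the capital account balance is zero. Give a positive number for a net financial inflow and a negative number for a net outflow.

Goods balance = 2850.7 - 3351.4 = -500.7
Services balance = 1135.0 - 1691.2 = -556.2
Trade balance (goods + services) = -500.7 + (-556.2) = -1056.9
Net primary income = 124.5
Net secondary income = 148.9 - 346.1 = -197.2
Current account = -1056.9 + 124.5 + (-197.2) = -1129.6
Financial account = -(-1129.6) = 1129.6

1129.6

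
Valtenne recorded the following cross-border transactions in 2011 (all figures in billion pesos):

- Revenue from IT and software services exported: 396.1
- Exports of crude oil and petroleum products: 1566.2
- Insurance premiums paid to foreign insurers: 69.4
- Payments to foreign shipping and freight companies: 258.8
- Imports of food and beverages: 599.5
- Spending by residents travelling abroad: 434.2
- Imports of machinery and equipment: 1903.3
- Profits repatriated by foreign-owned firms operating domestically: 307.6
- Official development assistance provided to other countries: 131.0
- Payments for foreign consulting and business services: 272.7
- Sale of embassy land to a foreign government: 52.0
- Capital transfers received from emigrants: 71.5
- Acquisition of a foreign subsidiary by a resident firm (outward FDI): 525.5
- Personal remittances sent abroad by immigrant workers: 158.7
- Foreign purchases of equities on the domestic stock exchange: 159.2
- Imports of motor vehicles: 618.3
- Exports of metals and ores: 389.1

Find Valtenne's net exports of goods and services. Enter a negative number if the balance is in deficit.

-1804.8

Goods: -599.5 + 389.1 + 1566.2 - 618.3 - 1903.3 = -1165.8
Services: -258.8 - 272.7 - 434.2 - 69.4 + 396.1 = -639.0
Trade balance = -1165.8 + (-639.0) = -1804.8
(Excluded from the trade balance — primary income: profits repatriated by foreign-owned firms operating domestically 307.6; secondary income: official development assistance provided to other countries 131.0, personal remittances sent abroad by immigrant workers 158.7; capital account: sale of embassy land to a foreign government 52.0, capital transfers received from emigrants 71.5; financial account: acquisition of a foreign subsidiary by a resident firm (outward FDI) 525.5, foreign purchases of equities on the domestic stock exchange 159.2.)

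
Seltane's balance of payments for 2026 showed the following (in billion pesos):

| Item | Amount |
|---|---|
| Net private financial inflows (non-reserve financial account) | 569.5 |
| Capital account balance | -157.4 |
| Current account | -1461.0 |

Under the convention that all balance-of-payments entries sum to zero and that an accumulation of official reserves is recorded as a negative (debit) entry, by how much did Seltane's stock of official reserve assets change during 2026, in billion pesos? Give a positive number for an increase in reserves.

Official reserve transactions balance = -((-1461.0) + (-157.4) + 569.5) = 1048.9
An accumulation of reserves is recorded as a debit (negative entry), so the change in the stock of reserves is the negative of that balance.
Change in official reserves = -(1048.9) = -1048.9

-1048.9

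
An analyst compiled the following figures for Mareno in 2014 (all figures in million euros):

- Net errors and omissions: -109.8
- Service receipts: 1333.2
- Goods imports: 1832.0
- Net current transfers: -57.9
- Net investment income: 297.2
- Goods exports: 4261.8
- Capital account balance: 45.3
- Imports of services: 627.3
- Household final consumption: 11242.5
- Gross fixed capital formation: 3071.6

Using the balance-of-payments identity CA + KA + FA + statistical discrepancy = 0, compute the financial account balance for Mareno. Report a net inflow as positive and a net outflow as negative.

Goods balance = 4261.8 - 1832.0 = 2429.8
Services balance = 1333.2 - 627.3 = 705.9
Trade balance (goods + services) = 2429.8 + 705.9 = 3135.7
Net primary income = 297.2
Net secondary income = -57.9
Current account = 3135.7 + 297.2 + (-57.9) = 3375.0
Financial account = -(3375.0 + 45.3 + (-109.8)) = -3310.5

-3310.5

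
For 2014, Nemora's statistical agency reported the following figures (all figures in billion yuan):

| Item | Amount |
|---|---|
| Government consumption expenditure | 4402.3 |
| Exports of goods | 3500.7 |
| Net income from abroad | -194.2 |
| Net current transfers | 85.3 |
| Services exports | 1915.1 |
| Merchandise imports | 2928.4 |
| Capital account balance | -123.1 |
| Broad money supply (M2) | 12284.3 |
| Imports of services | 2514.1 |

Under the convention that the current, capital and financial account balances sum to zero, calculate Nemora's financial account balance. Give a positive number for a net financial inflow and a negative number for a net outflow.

Goods balance = 3500.7 - 2928.4 = 572.3
Services balance = 1915.1 - 2514.1 = -599.0
Trade balance (goods + services) = 572.3 + (-599.0) = -26.7
Net primary income = -194.2
Net secondary income = 85.3
Current account = -26.7 + (-194.2) + 85.3 = -135.6
Financial account = -(-135.6 + (-123.1)) = 258.7

258.7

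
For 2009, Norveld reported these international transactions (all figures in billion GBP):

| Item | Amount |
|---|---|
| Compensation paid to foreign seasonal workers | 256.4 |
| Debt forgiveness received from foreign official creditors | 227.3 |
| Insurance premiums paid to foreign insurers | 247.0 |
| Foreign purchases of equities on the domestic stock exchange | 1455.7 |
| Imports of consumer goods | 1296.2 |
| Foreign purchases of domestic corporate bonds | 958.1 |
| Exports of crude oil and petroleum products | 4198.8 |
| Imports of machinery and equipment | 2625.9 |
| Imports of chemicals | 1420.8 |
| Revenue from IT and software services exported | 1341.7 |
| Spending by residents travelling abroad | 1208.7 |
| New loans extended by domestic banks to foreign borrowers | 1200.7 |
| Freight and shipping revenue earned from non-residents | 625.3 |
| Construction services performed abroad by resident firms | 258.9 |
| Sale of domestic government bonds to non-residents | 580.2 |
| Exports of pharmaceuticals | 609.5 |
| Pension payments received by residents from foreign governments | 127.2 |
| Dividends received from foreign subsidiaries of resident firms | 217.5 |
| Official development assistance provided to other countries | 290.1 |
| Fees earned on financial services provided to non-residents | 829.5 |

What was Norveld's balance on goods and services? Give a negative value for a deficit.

1065.1

Goods: -1420.8 + 609.5 - 2625.9 + 4198.8 - 1296.2 = -534.6
Services: 625.3 - 1208.7 + 258.9 + 829.5 + 1341.7 - 247.0 = 1599.7
Trade balance = -534.6 + 1599.7 = 1065.1
(Excluded from the trade balance — primary income: compensation paid to foreign seasonal workers 256.4, dividends received from foreign subsidiaries of resident firms 217.5; capital account: debt forgiveness received from foreign official creditors 227.3; financial account: foreign purchases of equities on the domestic stock exchange 1455.7, foreign purchases of domestic corporate bonds 958.1, new loans extended by domestic banks to foreign borrowers 1200.7, sale of domestic government bonds to non-residents 580.2; secondary income: pension payments received by residents from foreign governments 127.2, official development assistance provided to other countries 290.1.)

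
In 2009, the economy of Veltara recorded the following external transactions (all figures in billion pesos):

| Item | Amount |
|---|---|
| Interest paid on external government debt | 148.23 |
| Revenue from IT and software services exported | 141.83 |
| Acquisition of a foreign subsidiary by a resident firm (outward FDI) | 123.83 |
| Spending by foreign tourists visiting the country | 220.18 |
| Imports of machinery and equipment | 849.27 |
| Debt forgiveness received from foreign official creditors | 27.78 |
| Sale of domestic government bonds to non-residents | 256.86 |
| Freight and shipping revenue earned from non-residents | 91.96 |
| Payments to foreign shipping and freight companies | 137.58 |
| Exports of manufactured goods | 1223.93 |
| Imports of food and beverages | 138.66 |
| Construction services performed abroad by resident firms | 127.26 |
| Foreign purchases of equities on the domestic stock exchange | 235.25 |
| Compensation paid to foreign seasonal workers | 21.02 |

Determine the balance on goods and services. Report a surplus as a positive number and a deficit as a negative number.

Goods: 1223.93 - 138.66 - 849.27 = 236.00
Services: 220.18 + 141.83 + 127.26 + 91.96 - 137.58 = 443.65
Trade balance = 236.00 + 443.65 = 679.65
(Excluded from the trade balance — primary income: interest paid on external government debt 148.23, compensation paid to foreign seasonal workers 21.02; financial account: acquisition of a foreign subsidiary by a resident firm (outward FDI) 123.83, sale of domestic government bonds to non-residents 256.86, foreign purchases of equities on the domestic stock exchange 235.25; capital account: debt forgiveness received from foreign official creditors 27.78.)

679.65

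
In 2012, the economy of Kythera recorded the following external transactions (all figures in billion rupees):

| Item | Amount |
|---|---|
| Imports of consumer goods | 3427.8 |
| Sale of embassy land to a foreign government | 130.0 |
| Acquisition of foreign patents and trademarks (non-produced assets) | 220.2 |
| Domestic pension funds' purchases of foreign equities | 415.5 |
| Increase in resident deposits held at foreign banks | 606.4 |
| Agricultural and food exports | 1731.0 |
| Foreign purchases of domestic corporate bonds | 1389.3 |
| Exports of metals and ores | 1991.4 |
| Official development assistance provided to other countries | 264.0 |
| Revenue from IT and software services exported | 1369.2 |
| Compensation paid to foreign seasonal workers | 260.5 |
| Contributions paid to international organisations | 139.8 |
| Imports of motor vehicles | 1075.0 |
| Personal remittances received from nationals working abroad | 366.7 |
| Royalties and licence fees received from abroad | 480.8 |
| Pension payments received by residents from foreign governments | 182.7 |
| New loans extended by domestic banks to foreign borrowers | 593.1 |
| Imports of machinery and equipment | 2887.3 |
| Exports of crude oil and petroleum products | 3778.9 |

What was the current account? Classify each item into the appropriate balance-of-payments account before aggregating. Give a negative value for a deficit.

Goods: 1731.0 + 1991.4 + 3778.9 - 3427.8 - 1075.0 - 2887.3 = 111.2
Services: 480.8 + 1369.2 = 1850.0
Primary income: -260.5
Secondary income: 182.7 - 139.8 - 264.0 + 366.7 = 145.6
Current account = 111.2 + 1850.0 + (-260.5) + 145.6 = 1846.3
(Excluded from the current account — capital account: sale of embassy land to a foreign government 130.0, acquisition of foreign patents and trademarks (non-produced assets) 220.2; financial account: domestic pension funds' purchases of foreign equities 415.5, increase in resident deposits held at foreign banks 606.4, foreign purchases of domestic corporate bonds 1389.3, new loans extended by domestic banks to foreign borrowers 593.1.)

1846.3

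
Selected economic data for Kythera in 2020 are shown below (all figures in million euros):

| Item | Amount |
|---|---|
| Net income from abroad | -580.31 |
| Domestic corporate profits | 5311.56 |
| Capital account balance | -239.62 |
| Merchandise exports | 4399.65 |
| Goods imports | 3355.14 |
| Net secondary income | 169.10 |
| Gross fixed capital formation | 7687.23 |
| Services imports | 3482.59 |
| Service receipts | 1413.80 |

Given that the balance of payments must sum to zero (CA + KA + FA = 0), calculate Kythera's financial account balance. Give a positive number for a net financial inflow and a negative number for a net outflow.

1675.11

Goods balance = 4399.65 - 3355.14 = 1044.51
Services balance = 1413.80 - 3482.59 = -2068.79
Trade balance (goods + services) = 1044.51 + (-2068.79) = -1024.28
Net primary income = -580.31
Net secondary income = 169.10
Current account = -1024.28 + (-580.31) + 169.10 = -1435.49
Financial account = -(-1435.49 + (-239.62)) = 1675.11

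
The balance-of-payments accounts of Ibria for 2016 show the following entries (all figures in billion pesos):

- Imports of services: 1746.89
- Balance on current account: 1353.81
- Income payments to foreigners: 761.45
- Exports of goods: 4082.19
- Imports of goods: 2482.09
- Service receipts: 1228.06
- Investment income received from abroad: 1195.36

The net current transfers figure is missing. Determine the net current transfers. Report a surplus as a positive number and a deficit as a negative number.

-161.37

Current account = goods balance + services balance + net primary income + net secondary income
Sum of the known components = 1515.18
Net current transfers = CA - (known components) = 1353.81 - 1515.18 = -161.37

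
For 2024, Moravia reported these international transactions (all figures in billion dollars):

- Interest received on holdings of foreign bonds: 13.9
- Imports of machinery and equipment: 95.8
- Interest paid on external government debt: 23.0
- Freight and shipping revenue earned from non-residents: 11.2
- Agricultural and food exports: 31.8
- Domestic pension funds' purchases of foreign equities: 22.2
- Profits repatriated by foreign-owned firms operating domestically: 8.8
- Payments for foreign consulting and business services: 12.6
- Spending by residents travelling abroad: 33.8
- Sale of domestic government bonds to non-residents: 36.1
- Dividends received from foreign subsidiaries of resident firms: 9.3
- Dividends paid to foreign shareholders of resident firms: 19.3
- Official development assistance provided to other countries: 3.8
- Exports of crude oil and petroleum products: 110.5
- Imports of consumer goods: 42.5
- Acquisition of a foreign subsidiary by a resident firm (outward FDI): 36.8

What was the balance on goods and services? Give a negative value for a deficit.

Goods: 110.5 - 95.8 - 42.5 + 31.8 = 4.0
Services: -33.8 + 11.2 - 12.6 = -35.2
Trade balance = 4.0 + (-35.2) = -31.2
(Excluded from the trade balance — primary income: interest received on holdings of foreign bonds 13.9, interest paid on external government debt 23.0, profits repatriated by foreign-owned firms operating domestically 8.8, dividends received from foreign subsidiaries of resident firms 9.3, dividends paid to foreign shareholders of resident firms 19.3; financial account: domestic pension funds' purchases of foreign equities 22.2, sale of domestic government bonds to non-residents 36.1, acquisition of a foreign subsidiary by a resident firm (outward FDI) 36.8; secondary income: official development assistance provided to other countries 3.8.)

-31.2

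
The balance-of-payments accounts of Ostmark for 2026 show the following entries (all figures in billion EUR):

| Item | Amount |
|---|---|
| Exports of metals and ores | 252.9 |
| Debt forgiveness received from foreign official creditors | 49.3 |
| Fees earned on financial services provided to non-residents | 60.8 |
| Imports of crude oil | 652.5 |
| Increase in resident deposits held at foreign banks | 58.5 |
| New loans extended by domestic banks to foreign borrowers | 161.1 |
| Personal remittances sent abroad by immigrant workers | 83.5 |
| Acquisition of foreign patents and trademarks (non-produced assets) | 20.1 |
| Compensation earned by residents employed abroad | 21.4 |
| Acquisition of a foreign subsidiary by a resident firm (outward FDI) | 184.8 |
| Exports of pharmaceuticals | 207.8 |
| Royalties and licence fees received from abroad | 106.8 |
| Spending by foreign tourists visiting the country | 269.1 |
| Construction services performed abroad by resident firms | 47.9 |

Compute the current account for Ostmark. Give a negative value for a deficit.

230.7

Goods: 207.8 + 252.9 - 652.5 = -191.8
Services: 269.1 + 60.8 + 47.9 + 106.8 = 484.6
Primary income: 21.4
Secondary income: -83.5
Current account = (-191.8) + 484.6 + 21.4 + (-83.5) = 230.7
(Excluded from the current account — capital account: debt forgiveness received from foreign official creditors 49.3, acquisition of foreign patents and trademarks (non-produced assets) 20.1; financial account: increase in resident deposits held at foreign banks 58.5, new loans extended by domestic banks to foreign borrowers 161.1, acquisition of a foreign subsidiary by a resident firm (outward FDI) 184.8.)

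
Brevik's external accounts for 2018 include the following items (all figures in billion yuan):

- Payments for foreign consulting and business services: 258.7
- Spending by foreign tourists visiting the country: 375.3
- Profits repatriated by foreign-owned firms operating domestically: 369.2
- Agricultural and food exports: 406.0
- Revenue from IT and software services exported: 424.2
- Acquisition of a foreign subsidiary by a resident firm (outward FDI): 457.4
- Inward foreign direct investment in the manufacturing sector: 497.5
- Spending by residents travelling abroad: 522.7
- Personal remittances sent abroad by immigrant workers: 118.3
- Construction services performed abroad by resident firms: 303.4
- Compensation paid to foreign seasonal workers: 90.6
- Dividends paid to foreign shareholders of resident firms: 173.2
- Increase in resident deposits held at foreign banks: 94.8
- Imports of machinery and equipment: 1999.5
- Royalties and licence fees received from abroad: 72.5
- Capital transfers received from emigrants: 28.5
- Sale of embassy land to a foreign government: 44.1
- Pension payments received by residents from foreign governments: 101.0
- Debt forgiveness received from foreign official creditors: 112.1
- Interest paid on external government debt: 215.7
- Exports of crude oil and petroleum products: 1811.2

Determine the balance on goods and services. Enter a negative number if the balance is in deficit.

Goods: 406.0 - 1999.5 + 1811.2 = 217.7
Services: 424.2 - 522.7 + 72.5 + 375.3 + 303.4 - 258.7 = 394.0
Trade balance = 217.7 + 394.0 = 611.7
(Excluded from the trade balance — primary income: profits repatriated by foreign-owned firms operating domestically 369.2, compensation paid to foreign seasonal workers 90.6, dividends paid to foreign shareholders of resident firms 173.2, interest paid on external government debt 215.7; financial account: acquisition of a foreign subsidiary by a resident firm (outward FDI) 457.4, inward foreign direct investment in the manufacturing sector 497.5, increase in resident deposits held at foreign banks 94.8; secondary income: personal remittances sent abroad by immigrant workers 118.3, pension payments received by residents from foreign governments 101.0; capital account: capital transfers received from emigrants 28.5, sale of embassy land to a foreign government 44.1, debt forgiveness received from foreign official creditors 112.1.)

611.7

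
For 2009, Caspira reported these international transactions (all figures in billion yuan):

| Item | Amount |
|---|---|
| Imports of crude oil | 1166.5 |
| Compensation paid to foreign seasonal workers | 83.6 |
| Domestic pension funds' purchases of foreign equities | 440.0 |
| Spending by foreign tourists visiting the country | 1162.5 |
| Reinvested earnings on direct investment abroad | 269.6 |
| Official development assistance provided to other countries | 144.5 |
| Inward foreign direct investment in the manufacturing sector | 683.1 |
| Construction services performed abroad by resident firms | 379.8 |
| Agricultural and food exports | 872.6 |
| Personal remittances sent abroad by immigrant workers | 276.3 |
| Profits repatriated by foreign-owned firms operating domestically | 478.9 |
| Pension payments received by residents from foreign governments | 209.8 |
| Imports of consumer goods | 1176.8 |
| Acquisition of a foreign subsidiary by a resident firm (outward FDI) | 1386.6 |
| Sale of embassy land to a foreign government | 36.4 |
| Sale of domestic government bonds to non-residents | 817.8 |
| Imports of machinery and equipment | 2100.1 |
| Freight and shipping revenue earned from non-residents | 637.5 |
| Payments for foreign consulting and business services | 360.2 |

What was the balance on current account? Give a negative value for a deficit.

Goods: 872.6 - 1176.8 - 2100.1 - 1166.5 = -3570.8
Services: 1162.5 + 379.8 + 637.5 - 360.2 = 1819.6
Primary income: -478.9 + 269.6 - 83.6 = -292.9
Secondary income: -276.3 + 209.8 - 144.5 = -211.0
Current account = (-3570.8) + 1819.6 + (-292.9) + (-211.0) = -2255.1
(Excluded from the current account — financial account: domestic pension funds' purchases of foreign equities 440.0, inward foreign direct investment in the manufacturing sector 683.1, acquisition of a foreign subsidiary by a resident firm (outward FDI) 1386.6, sale of domestic government bonds to non-residents 817.8; capital account: sale of embassy land to a foreign government 36.4.)

-2255.1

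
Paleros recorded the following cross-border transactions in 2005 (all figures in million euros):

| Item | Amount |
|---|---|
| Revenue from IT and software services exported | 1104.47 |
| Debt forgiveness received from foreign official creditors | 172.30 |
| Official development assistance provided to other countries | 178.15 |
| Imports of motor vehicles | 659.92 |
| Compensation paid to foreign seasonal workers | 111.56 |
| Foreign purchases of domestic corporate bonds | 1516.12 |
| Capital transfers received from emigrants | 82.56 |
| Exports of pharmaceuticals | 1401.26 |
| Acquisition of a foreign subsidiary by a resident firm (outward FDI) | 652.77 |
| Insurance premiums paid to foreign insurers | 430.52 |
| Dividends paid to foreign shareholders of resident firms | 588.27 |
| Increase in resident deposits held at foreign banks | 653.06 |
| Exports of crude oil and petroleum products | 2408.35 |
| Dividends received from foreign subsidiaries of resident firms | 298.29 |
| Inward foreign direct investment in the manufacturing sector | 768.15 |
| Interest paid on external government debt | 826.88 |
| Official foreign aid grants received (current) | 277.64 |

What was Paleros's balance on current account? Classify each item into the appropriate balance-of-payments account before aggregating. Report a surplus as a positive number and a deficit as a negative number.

2694.71

Goods: 1401.26 - 659.92 + 2408.35 = 3149.69
Services: -430.52 + 1104.47 = 673.95
Primary income: 298.29 - 588.27 - 826.88 - 111.56 = -1228.42
Secondary income: 277.64 - 178.15 = 99.49
Current account = 3149.69 + 673.95 + (-1228.42) + 99.49 = 2694.71
(Excluded from the current account — capital account: debt forgiveness received from foreign official creditors 172.30, capital transfers received from emigrants 82.56; financial account: foreign purchases of domestic corporate bonds 1516.12, acquisition of a foreign subsidiary by a resident firm (outward FDI) 652.77, increase in resident deposits held at foreign banks 653.06, inward foreign direct investment in the manufacturing sector 768.15.)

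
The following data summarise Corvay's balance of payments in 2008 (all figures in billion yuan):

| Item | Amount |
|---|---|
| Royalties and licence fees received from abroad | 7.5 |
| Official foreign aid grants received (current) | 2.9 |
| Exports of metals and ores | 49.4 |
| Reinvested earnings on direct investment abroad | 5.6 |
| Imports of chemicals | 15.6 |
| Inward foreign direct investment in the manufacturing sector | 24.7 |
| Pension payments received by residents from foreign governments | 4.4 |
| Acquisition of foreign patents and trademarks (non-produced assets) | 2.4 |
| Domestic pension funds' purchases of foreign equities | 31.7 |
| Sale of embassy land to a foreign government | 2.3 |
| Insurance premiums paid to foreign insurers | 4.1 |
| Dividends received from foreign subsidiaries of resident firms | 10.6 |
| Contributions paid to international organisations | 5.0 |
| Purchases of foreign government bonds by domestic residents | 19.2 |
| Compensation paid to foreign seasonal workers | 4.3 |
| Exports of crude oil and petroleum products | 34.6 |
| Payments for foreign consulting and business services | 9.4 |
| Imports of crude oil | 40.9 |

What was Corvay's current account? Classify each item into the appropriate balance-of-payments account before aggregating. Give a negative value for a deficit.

Goods: 34.6 - 15.6 + 49.4 - 40.9 = 27.5
Services: -4.1 + 7.5 - 9.4 = -6.0
Primary income: 10.6 - 4.3 + 5.6 = 11.9
Secondary income: 2.9 - 5.0 + 4.4 = 2.3
Current account = 27.5 + (-6.0) + 11.9 + 2.3 = 35.7
(Excluded from the current account — financial account: inward foreign direct investment in the manufacturing sector 24.7, domestic pension funds' purchases of foreign equities 31.7, purchases of foreign government bonds by domestic residents 19.2; capital account: acquisition of foreign patents and trademarks (non-produced assets) 2.4, sale of embassy land to a foreign government 2.3.)

35.7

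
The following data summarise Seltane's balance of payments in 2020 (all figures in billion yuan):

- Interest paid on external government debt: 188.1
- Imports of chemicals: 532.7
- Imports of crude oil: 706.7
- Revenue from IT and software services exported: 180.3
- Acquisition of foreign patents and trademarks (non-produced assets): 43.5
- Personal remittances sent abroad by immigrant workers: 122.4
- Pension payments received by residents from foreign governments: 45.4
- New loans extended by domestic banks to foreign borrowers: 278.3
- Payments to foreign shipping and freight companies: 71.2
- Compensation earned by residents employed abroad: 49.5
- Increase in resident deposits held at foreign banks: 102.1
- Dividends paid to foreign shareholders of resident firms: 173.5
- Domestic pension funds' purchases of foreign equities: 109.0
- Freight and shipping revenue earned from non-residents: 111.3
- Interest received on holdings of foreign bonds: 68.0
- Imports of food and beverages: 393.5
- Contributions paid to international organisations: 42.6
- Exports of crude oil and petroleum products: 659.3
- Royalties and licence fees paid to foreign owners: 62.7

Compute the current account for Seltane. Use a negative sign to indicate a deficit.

Goods: -393.5 - 532.7 + 659.3 - 706.7 = -973.6
Services: -62.7 - 71.2 + 180.3 + 111.3 = 157.7
Primary income: -188.1 + 68.0 + 49.5 - 173.5 = -244.1
Secondary income: -122.4 - 42.6 + 45.4 = -119.6
Current account = (-973.6) + 157.7 + (-244.1) + (-119.6) = -1179.6
(Excluded from the current account — capital account: acquisition of foreign patents and trademarks (non-produced assets) 43.5; financial account: new loans extended by domestic banks to foreign borrowers 278.3, increase in resident deposits held at foreign banks 102.1, domestic pension funds' purchases of foreign equities 109.0.)

-1179.6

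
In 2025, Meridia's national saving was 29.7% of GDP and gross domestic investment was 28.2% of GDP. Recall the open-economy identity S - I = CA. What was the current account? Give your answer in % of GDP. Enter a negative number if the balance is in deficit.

CA = S - I = 29.7 - 28.2 = 1.5

1.5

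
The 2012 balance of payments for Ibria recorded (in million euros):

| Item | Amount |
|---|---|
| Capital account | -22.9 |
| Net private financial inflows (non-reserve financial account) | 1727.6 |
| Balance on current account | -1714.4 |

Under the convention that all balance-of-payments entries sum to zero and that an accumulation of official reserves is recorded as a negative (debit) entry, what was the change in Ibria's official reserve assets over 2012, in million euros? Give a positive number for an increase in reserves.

Official reserve transactions balance = -((-1714.4) + (-22.9) + 1727.6) = 9.7
An accumulation of reserves is recorded as a debit (negative entry), so the change in the stock of reserves is the negative of that balance.
Change in official reserves = -(9.7) = -9.7

-9.7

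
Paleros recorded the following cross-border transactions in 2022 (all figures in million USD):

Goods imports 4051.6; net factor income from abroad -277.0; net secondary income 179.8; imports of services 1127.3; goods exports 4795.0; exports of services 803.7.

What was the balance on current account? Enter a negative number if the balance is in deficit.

322.6

Goods balance = 4795.0 - 4051.6 = 743.4
Services balance = 803.7 - 1127.3 = -323.6
Trade balance (goods + services) = 743.4 + (-323.6) = 419.8
Net primary income = -277.0
Net secondary income = 179.8
Current account = 419.8 + (-277.0) + 179.8 = 322.6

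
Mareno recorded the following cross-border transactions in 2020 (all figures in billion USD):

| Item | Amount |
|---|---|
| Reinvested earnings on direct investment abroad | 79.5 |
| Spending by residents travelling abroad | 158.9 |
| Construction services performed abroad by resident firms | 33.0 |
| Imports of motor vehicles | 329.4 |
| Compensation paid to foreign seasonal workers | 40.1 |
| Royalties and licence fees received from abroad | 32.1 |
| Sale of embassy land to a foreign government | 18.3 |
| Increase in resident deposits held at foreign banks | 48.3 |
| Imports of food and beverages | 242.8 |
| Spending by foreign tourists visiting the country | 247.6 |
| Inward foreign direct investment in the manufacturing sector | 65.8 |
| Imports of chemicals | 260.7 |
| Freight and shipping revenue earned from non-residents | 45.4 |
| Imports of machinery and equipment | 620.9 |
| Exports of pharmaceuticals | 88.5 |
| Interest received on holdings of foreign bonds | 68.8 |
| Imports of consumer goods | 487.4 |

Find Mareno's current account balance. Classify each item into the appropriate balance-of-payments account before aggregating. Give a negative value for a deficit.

Goods: -260.7 + 88.5 - 242.8 - 487.4 - 620.9 - 329.4 = -1852.7
Services: 247.6 + 32.1 + 45.4 - 158.9 + 33.0 = 199.2
Primary income: 79.5 + 68.8 - 40.1 = 108.2
Current account = (-1852.7) + 199.2 + 108.2 = -1545.3
(Excluded from the current account — capital account: sale of embassy land to a foreign government 18.3; financial account: increase in resident deposits held at foreign banks 48.3, inward foreign direct investment in the manufacturing sector 65.8.)

-1545.3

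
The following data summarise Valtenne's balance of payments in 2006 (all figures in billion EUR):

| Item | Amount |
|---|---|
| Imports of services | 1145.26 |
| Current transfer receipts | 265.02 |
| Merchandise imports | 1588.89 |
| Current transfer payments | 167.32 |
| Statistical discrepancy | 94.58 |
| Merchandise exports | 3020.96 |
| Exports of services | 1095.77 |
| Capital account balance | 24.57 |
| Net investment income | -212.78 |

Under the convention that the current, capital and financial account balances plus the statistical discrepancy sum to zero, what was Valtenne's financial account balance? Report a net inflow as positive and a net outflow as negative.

-1386.65

Goods balance = 3020.96 - 1588.89 = 1432.07
Services balance = 1095.77 - 1145.26 = -49.49
Trade balance (goods + services) = 1432.07 + (-49.49) = 1382.58
Net primary income = -212.78
Net secondary income = 265.02 - 167.32 = 97.70
Current account = 1382.58 + (-212.78) + 97.70 = 1267.50
Financial account = -(1267.50 + 24.57 + 94.58) = -1386.65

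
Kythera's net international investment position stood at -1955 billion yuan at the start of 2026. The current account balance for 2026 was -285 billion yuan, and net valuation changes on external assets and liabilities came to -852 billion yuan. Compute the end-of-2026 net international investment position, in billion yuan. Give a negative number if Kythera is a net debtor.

Change in NIIP = current account + net valuation change = -285 + (-852) = -1137
End-of-year NIIP = -1955 + (-1137) = -3092

-3092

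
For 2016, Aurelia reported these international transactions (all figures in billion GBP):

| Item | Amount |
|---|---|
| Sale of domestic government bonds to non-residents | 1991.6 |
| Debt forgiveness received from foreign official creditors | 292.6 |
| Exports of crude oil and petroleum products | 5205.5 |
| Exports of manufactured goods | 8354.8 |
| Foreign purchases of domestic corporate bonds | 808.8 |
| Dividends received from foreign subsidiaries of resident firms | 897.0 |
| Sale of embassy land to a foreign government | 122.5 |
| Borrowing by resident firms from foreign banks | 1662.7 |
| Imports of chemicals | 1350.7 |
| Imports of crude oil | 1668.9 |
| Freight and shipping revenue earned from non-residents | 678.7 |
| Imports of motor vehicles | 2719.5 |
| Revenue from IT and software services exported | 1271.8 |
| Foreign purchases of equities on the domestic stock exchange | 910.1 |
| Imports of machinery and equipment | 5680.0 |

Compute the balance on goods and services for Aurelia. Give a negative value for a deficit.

Goods: 5205.5 - 5680.0 - 2719.5 + 8354.8 - 1668.9 - 1350.7 = 2141.2
Services: 678.7 + 1271.8 = 1950.5
Trade balance = 2141.2 + 1950.5 = 4091.7
(Excluded from the trade balance — financial account: sale of domestic government bonds to non-residents 1991.6, foreign purchases of domestic corporate bonds 808.8, borrowing by resident firms from foreign banks 1662.7, foreign purchases of equities on the domestic stock exchange 910.1; capital account: debt forgiveness received from foreign official creditors 292.6, sale of embassy land to a foreign government 122.5; primary income: dividends received from foreign subsidiaries of resident firms 897.0.)

4091.7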